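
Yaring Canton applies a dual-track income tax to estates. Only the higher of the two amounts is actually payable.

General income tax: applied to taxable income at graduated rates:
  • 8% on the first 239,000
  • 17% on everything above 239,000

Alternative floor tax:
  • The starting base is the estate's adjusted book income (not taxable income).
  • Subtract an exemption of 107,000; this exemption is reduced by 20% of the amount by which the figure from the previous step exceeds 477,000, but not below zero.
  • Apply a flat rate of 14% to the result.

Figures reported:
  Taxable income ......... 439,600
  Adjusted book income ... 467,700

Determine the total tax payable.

General income tax:
  239,000 × 8% = 19,120
  200,600 × 17% = 34,102
  → 53,222

Alternative floor tax:
  Base (adjusted book income): 467,700
  Exemption: 467,700 ≤ 477,000, so full 107,000 applies
  Base: 467,700 − 107,000 = 360,700
  360,700 × 14% = 50,498

53,222 > 50,498, so the general income tax governs.

53,222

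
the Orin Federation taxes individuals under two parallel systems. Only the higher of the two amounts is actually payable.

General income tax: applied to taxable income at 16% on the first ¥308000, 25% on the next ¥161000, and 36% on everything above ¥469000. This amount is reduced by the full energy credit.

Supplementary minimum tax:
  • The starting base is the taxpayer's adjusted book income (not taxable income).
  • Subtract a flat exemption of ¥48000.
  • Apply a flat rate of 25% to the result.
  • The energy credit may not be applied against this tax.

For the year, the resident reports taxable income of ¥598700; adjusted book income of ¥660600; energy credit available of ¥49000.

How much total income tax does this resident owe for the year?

¥153150

Supplementary minimum tax:
  Base (adjusted book income): ¥660600
  Less exemption ¥48000 → base ¥612600
  ¥612600 × 25% = ¥153150

General income tax:
  ¥308000 × 16% = ¥49280
  ¥161000 × 25% = ¥40250
  ¥129700 × 36% = ¥46692
  → ¥136222
  Less energy credit ¥49000 → ¥87222

¥153150 > ¥87222, so the supplementary minimum tax is the binding amount.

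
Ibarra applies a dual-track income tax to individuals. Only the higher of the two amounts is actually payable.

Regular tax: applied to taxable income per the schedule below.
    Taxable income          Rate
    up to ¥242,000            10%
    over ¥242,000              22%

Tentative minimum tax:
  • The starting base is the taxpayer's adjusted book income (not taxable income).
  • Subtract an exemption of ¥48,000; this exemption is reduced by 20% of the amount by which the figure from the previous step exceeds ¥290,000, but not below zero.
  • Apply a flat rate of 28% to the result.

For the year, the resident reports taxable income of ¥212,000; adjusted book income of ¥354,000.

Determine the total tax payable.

¥89,264

Tentative minimum tax:
  Base (adjusted book income): ¥354,000
  Exemption: ¥48,000 − 20% × (¥354,000 − ¥290,000) = ¥48,000 − ¥12,800 = ¥35,200
  Base: ¥354,000 − ¥35,200 = ¥318,800
  ¥318,800 × 28% = ¥89,264

Regular tax:
  ¥212,000 × 10% = ¥21,200

¥89,264 > ¥21,200, so the tentative minimum tax is the binding amount.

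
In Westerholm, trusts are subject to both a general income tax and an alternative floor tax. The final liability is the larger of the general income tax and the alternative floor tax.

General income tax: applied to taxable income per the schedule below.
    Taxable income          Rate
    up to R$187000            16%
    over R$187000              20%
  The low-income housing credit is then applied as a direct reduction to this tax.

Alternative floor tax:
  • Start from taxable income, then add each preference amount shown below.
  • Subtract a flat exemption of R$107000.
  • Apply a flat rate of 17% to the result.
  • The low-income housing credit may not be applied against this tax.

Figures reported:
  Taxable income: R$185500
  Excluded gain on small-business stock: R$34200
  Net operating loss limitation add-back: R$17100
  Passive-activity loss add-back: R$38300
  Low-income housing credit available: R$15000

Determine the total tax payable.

Alternative floor tax:
  Adjusted income: R$185500 + R$34200 + R$17100 + R$38300 = R$275100
  Less exemption R$107000 → base R$168100
  R$168100 × 17% = R$28577

General income tax:
  R$185500 × 16% = R$29680
  Less low-income housing credit R$15000 → R$14680

R$28577 > R$14680, so the alternative floor tax is the binding amount.

R$28577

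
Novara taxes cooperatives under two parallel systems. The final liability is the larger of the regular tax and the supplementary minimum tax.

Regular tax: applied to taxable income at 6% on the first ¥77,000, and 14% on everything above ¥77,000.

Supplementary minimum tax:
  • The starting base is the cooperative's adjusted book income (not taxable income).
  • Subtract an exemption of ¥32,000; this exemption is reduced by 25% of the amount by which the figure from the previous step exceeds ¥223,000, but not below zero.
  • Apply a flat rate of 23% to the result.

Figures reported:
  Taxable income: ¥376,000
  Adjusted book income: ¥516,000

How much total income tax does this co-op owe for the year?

¥118,680

Regular tax:
  ¥77,000 × 6% = ¥4,620
  ¥299,000 × 14% = ¥41,860
  → ¥46,480

Supplementary minimum tax:
  Base (adjusted book income): ¥516,000
  Exemption: 25% × (¥516,000 − ¥223,000) = ¥73,250 ≥ ¥32,000, so the exemption is fully phased out
  Base: ¥516,000 − ¥0 = ¥516,000
  ¥516,000 × 23% = ¥118,680

¥118,680 > ¥46,480, so the supplementary minimum tax is the binding amount.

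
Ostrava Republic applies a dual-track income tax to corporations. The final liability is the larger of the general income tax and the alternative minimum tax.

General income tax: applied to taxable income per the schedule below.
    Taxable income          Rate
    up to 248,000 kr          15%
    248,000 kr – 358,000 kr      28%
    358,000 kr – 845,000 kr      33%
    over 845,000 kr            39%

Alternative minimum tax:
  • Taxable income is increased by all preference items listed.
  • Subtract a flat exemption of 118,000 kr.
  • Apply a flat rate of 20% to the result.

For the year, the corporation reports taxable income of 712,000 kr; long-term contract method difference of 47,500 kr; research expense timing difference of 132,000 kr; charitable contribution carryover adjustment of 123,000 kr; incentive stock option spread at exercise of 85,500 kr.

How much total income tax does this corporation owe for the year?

196,400 kr

General income tax:
  248,000 kr × 15% = 37,200 kr
  110,000 kr × 28% = 30,800 kr
  354,000 kr × 33% = 116,820 kr
  → 184,820 kr

Alternative minimum tax:
  Adjusted income: 712,000 kr + 47,500 kr + 132,000 kr + 123,000 kr + 85,500 kr = 1,100,000 kr
  Less exemption 118,000 kr → base 982,000 kr
  982,000 kr × 20% = 196,400 kr

196,400 kr > 184,820 kr, so the alternative minimum tax is the binding amount.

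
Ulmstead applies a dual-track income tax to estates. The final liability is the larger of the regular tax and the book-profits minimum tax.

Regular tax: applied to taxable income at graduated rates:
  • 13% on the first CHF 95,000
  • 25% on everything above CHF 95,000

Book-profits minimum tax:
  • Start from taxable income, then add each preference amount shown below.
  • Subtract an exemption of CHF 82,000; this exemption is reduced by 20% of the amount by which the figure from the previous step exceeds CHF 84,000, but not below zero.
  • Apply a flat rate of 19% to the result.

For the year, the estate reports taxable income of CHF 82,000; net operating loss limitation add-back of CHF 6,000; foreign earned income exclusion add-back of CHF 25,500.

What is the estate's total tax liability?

Regular tax:
  CHF 82,000 × 13% = CHF 10,660

Book-profits minimum tax:
  Adjusted income: CHF 82,000 + CHF 6,000 + CHF 25,500 = CHF 113,500
  Exemption: CHF 82,000 − 20% × (CHF 113,500 − CHF 84,000) = CHF 82,000 − CHF 5,900 = CHF 76,100
  Base: CHF 113,500 − CHF 76,100 = CHF 37,400
  CHF 37,400 × 19% = CHF 7,106

CHF 10,660 > CHF 7,106, so the regular tax governs.

CHF 10,660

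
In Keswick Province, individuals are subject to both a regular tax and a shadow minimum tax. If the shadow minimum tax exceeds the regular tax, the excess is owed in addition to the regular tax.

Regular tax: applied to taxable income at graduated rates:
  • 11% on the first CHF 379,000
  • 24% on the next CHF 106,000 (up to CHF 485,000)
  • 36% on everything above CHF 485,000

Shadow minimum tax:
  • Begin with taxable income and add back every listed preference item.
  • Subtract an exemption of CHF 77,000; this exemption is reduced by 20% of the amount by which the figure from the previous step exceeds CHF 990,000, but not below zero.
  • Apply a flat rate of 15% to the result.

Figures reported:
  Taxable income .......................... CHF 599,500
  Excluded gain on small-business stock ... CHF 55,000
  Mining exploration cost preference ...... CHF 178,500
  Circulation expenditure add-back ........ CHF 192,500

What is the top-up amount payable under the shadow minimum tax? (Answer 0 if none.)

CHF 34,990

Shadow minimum tax:
  Adjusted income: CHF 599,500 + CHF 55,000 + CHF 178,500 + CHF 192,500 = CHF 1,025,500
  Exemption: CHF 77,000 − 20% × (CHF 1,025,500 − CHF 990,000) = CHF 77,000 − CHF 7,100 = CHF 69,900
  Base: CHF 1,025,500 − CHF 69,900 = CHF 955,600
  CHF 955,600 × 15% = CHF 143,340

Regular tax:
  CHF 379,000 × 11% = CHF 41,690
  CHF 106,000 × 24% = CHF 25,440
  CHF 114,500 × 36% = CHF 41,220
  → CHF 108,350

Excess of shadow minimum tax over regular tax: CHF 143,340 − CHF 108,350 = CHF 34,990.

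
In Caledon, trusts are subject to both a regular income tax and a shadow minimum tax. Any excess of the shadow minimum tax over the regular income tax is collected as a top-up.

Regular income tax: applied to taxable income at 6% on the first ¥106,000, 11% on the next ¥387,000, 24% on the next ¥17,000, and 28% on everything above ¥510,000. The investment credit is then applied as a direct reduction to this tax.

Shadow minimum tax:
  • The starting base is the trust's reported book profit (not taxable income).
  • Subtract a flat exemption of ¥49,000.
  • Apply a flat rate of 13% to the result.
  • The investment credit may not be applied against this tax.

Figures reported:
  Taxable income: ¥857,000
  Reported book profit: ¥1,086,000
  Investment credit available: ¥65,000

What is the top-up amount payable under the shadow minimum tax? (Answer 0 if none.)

¥49,640

Regular income tax:
  ¥106,000 × 6% = ¥6,360
  ¥387,000 × 11% = ¥42,570
  ¥17,000 × 24% = ¥4,080
  ¥347,000 × 28% = ¥97,160
  → ¥150,170
  Less investment credit ¥65,000 → ¥85,170

Shadow minimum tax:
  Base (reported book profit): ¥1,086,000
  Less exemption ¥49,000 → base ¥1,037,000
  ¥1,037,000 × 13% = ¥134,810

Excess of shadow minimum tax over regular income tax: ¥134,810 − ¥85,170 = ¥49,640.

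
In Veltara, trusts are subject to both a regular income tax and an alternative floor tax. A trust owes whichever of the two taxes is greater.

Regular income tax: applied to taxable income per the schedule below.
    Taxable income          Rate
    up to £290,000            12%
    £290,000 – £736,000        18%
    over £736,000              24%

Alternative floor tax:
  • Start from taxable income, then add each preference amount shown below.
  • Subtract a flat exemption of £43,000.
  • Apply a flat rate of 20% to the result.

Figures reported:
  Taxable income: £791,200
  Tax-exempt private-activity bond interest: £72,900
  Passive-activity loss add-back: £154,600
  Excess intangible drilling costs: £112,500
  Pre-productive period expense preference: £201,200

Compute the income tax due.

£257,880

Alternative floor tax:
  Adjusted income: £791,200 + £72,900 + £154,600 + £112,500 + £201,200 = £1,332,400
  Less exemption £43,000 → base £1,289,400
  £1,289,400 × 20% = £257,880

Regular income tax:
  £290,000 × 12% = £34,800
  £446,000 × 18% = £80,280
  £55,200 × 24% = £13,248
  → £128,328

£257,880 > £128,328, so the alternative floor tax is the binding amount.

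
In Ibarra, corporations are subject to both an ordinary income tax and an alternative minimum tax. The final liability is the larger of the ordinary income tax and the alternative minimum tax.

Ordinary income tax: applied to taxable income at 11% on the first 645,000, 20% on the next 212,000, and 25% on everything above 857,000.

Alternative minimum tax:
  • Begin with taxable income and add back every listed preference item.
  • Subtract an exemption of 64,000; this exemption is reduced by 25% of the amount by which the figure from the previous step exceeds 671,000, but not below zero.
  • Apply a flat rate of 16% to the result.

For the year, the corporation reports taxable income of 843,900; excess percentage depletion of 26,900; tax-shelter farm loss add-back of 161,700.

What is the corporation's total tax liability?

Alternative minimum tax:
  Adjusted income: 843,900 + 26,900 + 161,700 = 1,032,500
  Exemption: 25% × (1,032,500 − 671,000) = 90,375 ≥ 64,000, so the exemption is fully phased out
  Base: 1,032,500 − 0 = 1,032,500
  1,032,500 × 16% = 165,200

Ordinary income tax:
  645,000 × 11% = 70,950
  198,900 × 20% = 39,780
  → 110,730

165,200 > 110,730, so the alternative minimum tax is the binding amount.

165,200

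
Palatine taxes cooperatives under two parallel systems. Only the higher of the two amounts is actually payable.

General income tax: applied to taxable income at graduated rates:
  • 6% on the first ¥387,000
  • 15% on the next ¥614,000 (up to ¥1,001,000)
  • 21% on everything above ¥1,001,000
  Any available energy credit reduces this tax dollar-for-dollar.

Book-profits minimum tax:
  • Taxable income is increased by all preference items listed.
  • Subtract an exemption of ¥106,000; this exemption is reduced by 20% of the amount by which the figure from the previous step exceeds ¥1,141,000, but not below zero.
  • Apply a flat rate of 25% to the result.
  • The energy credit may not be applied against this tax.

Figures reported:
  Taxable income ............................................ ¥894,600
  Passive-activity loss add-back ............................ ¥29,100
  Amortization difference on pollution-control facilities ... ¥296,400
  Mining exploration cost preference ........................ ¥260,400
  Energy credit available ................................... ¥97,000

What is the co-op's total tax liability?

General income tax:
  ¥387,000 × 6% = ¥23,220
  ¥507,600 × 15% = ¥76,140
  → ¥99,360
  Less energy credit ¥97,000 → ¥2,360

Book-profits minimum tax:
  Adjusted income: ¥894,600 + ¥29,100 + ¥296,400 + ¥260,400 = ¥1,480,500
  Exemption: ¥106,000 − 20% × (¥1,480,500 − ¥1,141,000) = ¥106,000 − ¥67,900 = ¥38,100
  Base: ¥1,480,500 − ¥38,100 = ¥1,442,400
  ¥1,442,400 × 25% = ¥360,600

¥360,600 > ¥2,360, so the book-profits minimum tax is the binding amount.

¥360,600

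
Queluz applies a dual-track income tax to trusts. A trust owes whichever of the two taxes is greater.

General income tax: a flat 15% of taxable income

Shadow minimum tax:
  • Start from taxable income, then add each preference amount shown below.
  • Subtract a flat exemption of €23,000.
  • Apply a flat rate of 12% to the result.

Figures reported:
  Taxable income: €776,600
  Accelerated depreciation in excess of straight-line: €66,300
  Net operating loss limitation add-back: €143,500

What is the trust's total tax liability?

Shadow minimum tax:
  Adjusted income: €776,600 + €66,300 + €143,500 = €986,400
  Less exemption €23,000 → base €963,400
  €963,400 × 12% = €115,608

General income tax:
  €776,600 × 15% = €116,490

€116,490 > €115,608, so the general income tax governs.

€116,490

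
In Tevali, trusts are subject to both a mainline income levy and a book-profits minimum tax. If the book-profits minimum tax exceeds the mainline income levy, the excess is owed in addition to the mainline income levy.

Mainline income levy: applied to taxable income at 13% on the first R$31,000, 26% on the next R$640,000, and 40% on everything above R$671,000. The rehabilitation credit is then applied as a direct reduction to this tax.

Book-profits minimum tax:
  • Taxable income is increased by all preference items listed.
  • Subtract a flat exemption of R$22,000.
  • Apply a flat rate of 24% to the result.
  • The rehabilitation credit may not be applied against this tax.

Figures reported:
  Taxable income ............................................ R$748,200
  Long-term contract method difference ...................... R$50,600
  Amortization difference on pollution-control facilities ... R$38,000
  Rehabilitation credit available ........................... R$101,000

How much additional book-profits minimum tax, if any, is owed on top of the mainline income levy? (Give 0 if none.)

Book-profits minimum tax:
  Adjusted income: R$748,200 + R$50,600 + R$38,000 = R$836,800
  Less exemption R$22,000 → base R$814,800
  R$814,800 × 24% = R$195,552

Mainline income levy:
  R$31,000 × 13% = R$4,030
  R$640,000 × 26% = R$166,400
  R$77,200 × 40% = R$30,880
  → R$201,310
  Less rehabilitation credit R$101,000 → R$100,310

Excess of book-profits minimum tax over mainline income levy: R$195,552 − R$100,310 = R$95,242.

R$95,242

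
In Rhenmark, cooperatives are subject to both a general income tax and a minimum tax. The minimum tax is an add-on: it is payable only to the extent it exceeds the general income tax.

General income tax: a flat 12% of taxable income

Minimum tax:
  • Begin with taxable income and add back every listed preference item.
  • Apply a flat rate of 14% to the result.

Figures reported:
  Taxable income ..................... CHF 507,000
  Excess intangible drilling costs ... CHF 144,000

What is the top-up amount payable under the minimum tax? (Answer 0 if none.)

CHF 30,300

General income tax:
  CHF 507,000 × 12% = CHF 60,840

Minimum tax:
  Adjusted income: CHF 507,000 + CHF 144,000 = CHF 651,000
  CHF 651,000 × 14% = CHF 91,140

Excess of minimum tax over general income tax: CHF 91,140 − CHF 60,840 = CHF 30,300.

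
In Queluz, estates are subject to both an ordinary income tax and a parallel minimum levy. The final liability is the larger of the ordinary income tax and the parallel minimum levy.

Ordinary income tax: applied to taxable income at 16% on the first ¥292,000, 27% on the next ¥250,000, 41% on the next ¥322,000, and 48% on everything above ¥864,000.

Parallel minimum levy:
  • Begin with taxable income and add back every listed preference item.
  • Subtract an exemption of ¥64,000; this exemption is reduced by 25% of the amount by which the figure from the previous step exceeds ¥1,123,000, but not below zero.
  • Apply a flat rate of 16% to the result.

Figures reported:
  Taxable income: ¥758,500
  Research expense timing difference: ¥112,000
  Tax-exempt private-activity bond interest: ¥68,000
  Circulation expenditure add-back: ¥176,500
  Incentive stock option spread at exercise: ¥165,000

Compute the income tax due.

Parallel minimum levy:
  Adjusted income: ¥758,500 + ¥112,000 + ¥68,000 + ¥176,500 + ¥165,000 = ¥1,280,000
  Exemption: ¥64,000 − 25% × (¥1,280,000 − ¥1,123,000) = ¥64,000 − ¥39,250 = ¥24,750
  Base: ¥1,280,000 − ¥24,750 = ¥1,255,250
  ¥1,255,250 × 16% = ¥200,840

Ordinary income tax:
  ¥292,000 × 16% = ¥46,720
  ¥250,000 × 27% = ¥67,500
  ¥216,500 × 41% = ¥88,765
  → ¥202,985

¥202,985 > ¥200,840, so the ordinary income tax governs.

¥202,985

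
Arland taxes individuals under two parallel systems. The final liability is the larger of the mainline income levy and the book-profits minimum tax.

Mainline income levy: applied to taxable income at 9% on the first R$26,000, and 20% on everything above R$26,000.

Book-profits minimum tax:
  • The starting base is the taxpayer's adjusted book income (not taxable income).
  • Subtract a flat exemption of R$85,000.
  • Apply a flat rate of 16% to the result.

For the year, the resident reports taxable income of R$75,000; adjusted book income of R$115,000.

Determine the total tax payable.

Book-profits minimum tax:
  Base (adjusted book income): R$115,000
  Less exemption R$85,000 → base R$30,000
  R$30,000 × 16% = R$4,800

Mainline income levy:
  R$26,000 × 9% = R$2,340
  R$49,000 × 20% = R$9,800
  → R$12,140

R$12,140 > R$4,800, so the mainline income levy governs.

R$12,140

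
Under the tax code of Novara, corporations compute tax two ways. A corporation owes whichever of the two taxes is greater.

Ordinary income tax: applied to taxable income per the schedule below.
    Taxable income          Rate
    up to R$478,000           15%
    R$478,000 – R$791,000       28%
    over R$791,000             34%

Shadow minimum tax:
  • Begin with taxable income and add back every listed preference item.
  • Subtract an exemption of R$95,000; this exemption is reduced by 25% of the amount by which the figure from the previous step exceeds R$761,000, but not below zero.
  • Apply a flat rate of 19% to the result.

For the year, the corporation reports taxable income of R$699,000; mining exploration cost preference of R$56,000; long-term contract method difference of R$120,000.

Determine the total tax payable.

R$153,615

Shadow minimum tax:
  Adjusted income: R$699,000 + R$56,000 + R$120,000 = R$875,000
  Exemption: R$95,000 − 25% × (R$875,000 − R$761,000) = R$95,000 − R$28,500 = R$66,500
  Base: R$875,000 − R$66,500 = R$808,500
  R$808,500 × 19% = R$153,615

Ordinary income tax:
  R$478,000 × 15% = R$71,700
  R$221,000 × 28% = R$61,880
  → R$133,580

R$153,615 > R$133,580, so the shadow minimum tax is the binding amount.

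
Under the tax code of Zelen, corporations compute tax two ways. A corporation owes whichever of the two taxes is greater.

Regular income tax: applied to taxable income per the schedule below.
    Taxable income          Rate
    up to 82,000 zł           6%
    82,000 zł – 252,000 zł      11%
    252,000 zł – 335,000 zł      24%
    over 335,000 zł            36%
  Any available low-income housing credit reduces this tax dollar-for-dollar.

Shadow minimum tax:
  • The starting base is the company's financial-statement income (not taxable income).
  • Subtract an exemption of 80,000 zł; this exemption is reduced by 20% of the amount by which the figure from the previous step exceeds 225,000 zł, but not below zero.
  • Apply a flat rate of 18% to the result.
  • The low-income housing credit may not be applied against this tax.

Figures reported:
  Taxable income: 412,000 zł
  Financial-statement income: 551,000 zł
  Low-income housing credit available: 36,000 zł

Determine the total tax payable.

96,516 zł

Regular income tax:
  82,000 zł × 6% = 4,920 zł
  170,000 zł × 11% = 18,700 zł
  83,000 zł × 24% = 19,920 zł
  77,000 zł × 36% = 27,720 zł
  → 71,260 zł
  Less low-income housing credit 36,000 zł → 35,260 zł

Shadow minimum tax:
  Base (financial-statement income): 551,000 zł
  Exemption: 80,000 zł − 20% × (551,000 zł − 225,000 zł) = 80,000 zł − 65,200 zł = 14,800 zł
  Base: 551,000 zł − 14,800 zł = 536,200 zł
  536,200 zł × 18% = 96,516 zł

96,516 zł > 35,260 zł, so the shadow minimum tax is the binding amount.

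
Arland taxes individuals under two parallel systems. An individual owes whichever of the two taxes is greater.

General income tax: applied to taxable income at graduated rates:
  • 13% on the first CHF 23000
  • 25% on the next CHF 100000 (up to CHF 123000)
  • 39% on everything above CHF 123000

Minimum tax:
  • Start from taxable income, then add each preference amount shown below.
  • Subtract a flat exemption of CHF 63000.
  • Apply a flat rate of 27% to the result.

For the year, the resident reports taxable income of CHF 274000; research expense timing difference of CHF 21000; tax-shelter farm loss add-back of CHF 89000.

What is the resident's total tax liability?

General income tax:
  CHF 23000 × 13% = CHF 2990
  CHF 100000 × 25% = CHF 25000
  CHF 151000 × 39% = CHF 58890
  → CHF 86880

Minimum tax:
  Adjusted income: CHF 274000 + CHF 21000 + CHF 89000 = CHF 384000
  Less exemption CHF 63000 → base CHF 321000
  CHF 321000 × 27% = CHF 86670

CHF 86880 > CHF 86670, so the general income tax governs.

CHF 86880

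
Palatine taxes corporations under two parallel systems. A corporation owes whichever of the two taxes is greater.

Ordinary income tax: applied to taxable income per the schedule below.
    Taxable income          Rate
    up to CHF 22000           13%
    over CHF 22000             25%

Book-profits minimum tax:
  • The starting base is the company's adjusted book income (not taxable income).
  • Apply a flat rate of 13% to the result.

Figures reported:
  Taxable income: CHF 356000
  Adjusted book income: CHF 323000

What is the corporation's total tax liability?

Book-profits minimum tax:
  Base (adjusted book income): CHF 323000
  CHF 323000 × 13% = CHF 41990

Ordinary income tax:
  CHF 22000 × 13% = CHF 2860
  CHF 334000 × 25% = CHF 83500
  → CHF 86360

CHF 86360 > CHF 41990, so the ordinary income tax governs.

CHF 86360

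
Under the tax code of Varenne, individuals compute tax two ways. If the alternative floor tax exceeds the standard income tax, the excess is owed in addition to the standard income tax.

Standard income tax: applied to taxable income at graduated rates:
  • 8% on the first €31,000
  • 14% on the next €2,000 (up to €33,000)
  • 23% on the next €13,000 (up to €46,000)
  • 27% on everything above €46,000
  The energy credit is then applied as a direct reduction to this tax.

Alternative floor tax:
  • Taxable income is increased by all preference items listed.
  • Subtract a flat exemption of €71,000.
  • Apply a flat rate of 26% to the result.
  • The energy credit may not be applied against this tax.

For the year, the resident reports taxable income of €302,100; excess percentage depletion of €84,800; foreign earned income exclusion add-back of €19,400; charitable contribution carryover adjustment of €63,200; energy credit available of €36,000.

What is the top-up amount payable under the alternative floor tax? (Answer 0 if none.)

€64,713

Alternative floor tax:
  Adjusted income: €302,100 + €84,800 + €19,400 + €63,200 = €469,500
  Less exemption €71,000 → base €398,500
  €398,500 × 26% = €103,610

Standard income tax:
  €31,000 × 8% = €2,480
  €2,000 × 14% = €280
  €13,000 × 23% = €2,990
  €256,100 × 27% = €69,147
  → €74,897
  Less energy credit €36,000 → €38,897

Excess of alternative floor tax over standard income tax: €103,610 − €38,897 = €64,713.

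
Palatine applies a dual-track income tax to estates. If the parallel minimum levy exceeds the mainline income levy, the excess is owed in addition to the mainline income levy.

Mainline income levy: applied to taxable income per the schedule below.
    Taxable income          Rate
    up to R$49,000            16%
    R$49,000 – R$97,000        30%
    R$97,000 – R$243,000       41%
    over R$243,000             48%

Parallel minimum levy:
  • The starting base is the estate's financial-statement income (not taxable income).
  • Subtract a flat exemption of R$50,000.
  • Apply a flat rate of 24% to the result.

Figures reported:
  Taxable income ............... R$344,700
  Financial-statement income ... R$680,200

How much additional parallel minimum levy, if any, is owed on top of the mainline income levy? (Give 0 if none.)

Mainline income levy:
  R$49,000 × 16% = R$7,840
  R$48,000 × 30% = R$14,400
  R$146,000 × 41% = R$59,860
  R$101,700 × 48% = R$48,816
  → R$130,916

Parallel minimum levy:
  Base (financial-statement income): R$680,200
  Less exemption R$50,000 → base R$630,200
  R$630,200 × 24% = R$151,248

Excess of parallel minimum levy over mainline income levy: R$151,248 − R$130,916 = R$20,332.

R$20,332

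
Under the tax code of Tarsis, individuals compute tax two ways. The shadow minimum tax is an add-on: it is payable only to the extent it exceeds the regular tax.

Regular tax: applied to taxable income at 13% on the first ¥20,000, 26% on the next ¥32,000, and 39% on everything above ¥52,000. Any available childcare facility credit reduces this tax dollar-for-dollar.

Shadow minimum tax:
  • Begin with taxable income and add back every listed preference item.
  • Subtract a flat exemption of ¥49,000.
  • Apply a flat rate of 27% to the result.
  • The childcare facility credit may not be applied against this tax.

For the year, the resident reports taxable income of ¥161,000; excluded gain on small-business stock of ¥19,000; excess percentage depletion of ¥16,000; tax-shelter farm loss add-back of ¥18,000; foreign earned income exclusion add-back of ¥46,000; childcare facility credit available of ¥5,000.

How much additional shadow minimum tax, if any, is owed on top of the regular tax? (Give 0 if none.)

Shadow minimum tax:
  Adjusted income: ¥161,000 + ¥19,000 + ¥16,000 + ¥18,000 + ¥46,000 = ¥260,000
  Less exemption ¥49,000 → base ¥211,000
  ¥211,000 × 27% = ¥56,970

Regular tax:
  ¥20,000 × 13% = ¥2,600
  ¥32,000 × 26% = ¥8,320
  ¥109,000 × 39% = ¥42,510
  → ¥53,430
  Less childcare facility credit ¥5,000 → ¥48,430

Excess of shadow minimum tax over regular tax: ¥56,970 − ¥48,430 = ¥8,540.

¥8,540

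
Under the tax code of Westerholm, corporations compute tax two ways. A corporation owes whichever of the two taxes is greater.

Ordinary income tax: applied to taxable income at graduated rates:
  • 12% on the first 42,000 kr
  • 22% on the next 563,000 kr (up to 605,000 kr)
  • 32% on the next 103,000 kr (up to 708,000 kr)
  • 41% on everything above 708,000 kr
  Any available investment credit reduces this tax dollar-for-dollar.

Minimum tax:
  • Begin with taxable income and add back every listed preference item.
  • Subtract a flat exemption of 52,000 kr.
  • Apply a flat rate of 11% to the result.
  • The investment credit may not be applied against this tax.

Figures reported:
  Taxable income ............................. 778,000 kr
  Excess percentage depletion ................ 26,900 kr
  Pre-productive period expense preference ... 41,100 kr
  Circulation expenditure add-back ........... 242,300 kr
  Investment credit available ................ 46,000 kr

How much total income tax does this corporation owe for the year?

144,560 kr

Minimum tax:
  Adjusted income: 778,000 kr + 26,900 kr + 41,100 kr + 242,300 kr = 1,088,300 kr
  Less exemption 52,000 kr → base 1,036,300 kr
  1,036,300 kr × 11% = 113,993 kr

Ordinary income tax:
  42,000 kr × 12% = 5,040 kr
  563,000 kr × 22% = 123,860 kr
  103,000 kr × 32% = 32,960 kr
  70,000 kr × 41% = 28,700 kr
  → 190,560 kr
  Less investment credit 46,000 kr → 144,560 kr

144,560 kr > 113,993 kr, so the ordinary income tax governs.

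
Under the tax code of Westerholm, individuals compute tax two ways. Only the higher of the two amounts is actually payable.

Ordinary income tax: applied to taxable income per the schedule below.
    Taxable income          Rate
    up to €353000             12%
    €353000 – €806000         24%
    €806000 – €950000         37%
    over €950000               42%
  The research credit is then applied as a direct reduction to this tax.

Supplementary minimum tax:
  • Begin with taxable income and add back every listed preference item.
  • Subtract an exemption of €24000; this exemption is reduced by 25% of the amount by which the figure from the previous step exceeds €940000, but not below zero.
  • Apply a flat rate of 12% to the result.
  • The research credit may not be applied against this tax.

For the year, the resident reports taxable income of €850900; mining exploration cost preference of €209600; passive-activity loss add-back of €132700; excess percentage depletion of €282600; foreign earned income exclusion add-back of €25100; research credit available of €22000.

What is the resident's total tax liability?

Ordinary income tax:
  €353000 × 12% = €42360
  €453000 × 24% = €108720
  €44900 × 37% = €16613
  → €167693
  Less research credit €22000 → €145693

Supplementary minimum tax:
  Adjusted income: €850900 + €209600 + €132700 + €282600 + €25100 = €1500900
  Exemption: 25% × (€1500900 − €940000) = €140225 ≥ €24000, so the exemption is fully phased out
  Base: €1500900 − €0 = €1500900
  €1500900 × 12% = €180108

€180108 > €145693, so the supplementary minimum tax is the binding amount.

€180108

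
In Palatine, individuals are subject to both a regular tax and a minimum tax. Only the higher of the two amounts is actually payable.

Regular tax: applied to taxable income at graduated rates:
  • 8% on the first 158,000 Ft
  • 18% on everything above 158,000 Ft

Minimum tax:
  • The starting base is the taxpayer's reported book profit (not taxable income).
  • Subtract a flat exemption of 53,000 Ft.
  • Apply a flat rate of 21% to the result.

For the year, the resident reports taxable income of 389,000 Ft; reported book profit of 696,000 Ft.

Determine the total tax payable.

Regular tax:
  158,000 Ft × 8% = 12,640 Ft
  231,000 Ft × 18% = 41,580 Ft
  → 54,220 Ft

Minimum tax:
  Base (reported book profit): 696,000 Ft
  Less exemption 53,000 Ft → base 643,000 Ft
  643,000 Ft × 21% = 135,030 Ft

135,030 Ft > 54,220 Ft, so the minimum tax is the binding amount.

135,030 Ft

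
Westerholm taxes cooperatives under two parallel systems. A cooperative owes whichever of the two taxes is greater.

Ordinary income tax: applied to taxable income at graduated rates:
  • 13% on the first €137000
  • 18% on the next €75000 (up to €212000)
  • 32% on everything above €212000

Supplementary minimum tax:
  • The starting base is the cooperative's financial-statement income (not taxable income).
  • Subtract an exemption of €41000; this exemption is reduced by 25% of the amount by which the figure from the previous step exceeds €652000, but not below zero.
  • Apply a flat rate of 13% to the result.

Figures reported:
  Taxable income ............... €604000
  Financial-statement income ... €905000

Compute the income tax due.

€156750

Ordinary income tax:
  €137000 × 13% = €17810
  €75000 × 18% = €13500
  €392000 × 32% = €125440
  → €156750

Supplementary minimum tax:
  Base (financial-statement income): €905000
  Exemption: 25% × (€905000 − €652000) = €63250 ≥ €41000, so the exemption is fully phased out
  Base: €905000 − €0 = €905000
  €905000 × 13% = €117650

€156750 > €117650, so the ordinary income tax governs.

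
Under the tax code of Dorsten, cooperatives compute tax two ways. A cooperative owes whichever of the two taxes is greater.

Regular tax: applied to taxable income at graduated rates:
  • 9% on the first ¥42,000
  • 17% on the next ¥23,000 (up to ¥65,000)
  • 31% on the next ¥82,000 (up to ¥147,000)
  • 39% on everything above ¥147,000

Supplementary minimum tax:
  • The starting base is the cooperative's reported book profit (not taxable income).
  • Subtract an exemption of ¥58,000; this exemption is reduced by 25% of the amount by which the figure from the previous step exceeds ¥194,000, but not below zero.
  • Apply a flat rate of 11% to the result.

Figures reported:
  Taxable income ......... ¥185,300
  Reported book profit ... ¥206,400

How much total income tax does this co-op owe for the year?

¥48,047

Regular tax:
  ¥42,000 × 9% = ¥3,780
  ¥23,000 × 17% = ¥3,910
  ¥82,000 × 31% = ¥25,420
  ¥38,300 × 39% = ¥14,937
  → ¥48,047

Supplementary minimum tax:
  Base (reported book profit): ¥206,400
  Exemption: ¥58,000 − 25% × (¥206,400 − ¥194,000) = ¥58,000 − ¥3,100 = ¥54,900
  Base: ¥206,400 − ¥54,900 = ¥151,500
  ¥151,500 × 11% = ¥16,665

¥48,047 > ¥16,665, so the regular tax governs.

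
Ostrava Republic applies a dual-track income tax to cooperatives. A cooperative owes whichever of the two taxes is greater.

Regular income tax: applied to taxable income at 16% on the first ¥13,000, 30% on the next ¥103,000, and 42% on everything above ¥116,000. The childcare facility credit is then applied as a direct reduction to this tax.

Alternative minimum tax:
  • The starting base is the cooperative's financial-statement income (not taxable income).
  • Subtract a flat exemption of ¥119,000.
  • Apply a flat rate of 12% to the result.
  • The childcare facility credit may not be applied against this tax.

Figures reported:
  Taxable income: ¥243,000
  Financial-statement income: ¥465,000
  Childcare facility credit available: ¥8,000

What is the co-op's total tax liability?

Alternative minimum tax:
  Base (financial-statement income): ¥465,000
  Less exemption ¥119,000 → base ¥346,000
  ¥346,000 × 12% = ¥41,520

Regular income tax:
  ¥13,000 × 16% = ¥2,080
  ¥103,000 × 30% = ¥30,900
  ¥127,000 × 42% = ¥53,340
  → ¥86,320
  Less childcare facility credit ¥8,000 → ¥78,320

¥78,320 > ¥41,520, so the regular income tax governs.

¥78,320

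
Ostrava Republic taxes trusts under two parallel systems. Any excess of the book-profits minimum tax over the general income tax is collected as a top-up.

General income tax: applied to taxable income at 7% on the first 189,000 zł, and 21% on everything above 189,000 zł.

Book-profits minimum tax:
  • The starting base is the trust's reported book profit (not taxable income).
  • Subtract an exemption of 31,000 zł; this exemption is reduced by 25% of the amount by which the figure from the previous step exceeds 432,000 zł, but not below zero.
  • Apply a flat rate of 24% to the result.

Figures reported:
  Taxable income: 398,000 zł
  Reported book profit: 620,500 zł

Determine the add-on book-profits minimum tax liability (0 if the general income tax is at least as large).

91,800 zł

Book-profits minimum tax:
  Base (reported book profit): 620,500 zł
  Exemption: 25% × (620,500 zł − 432,000 zł) = 47,125 zł ≥ 31,000 zł, so the exemption is fully phased out
  Base: 620,500 zł − 0 zł = 620,500 zł
  620,500 zł × 24% = 148,920 zł

General income tax:
  189,000 zł × 7% = 13,230 zł
  209,000 zł × 21% = 43,890 zł
  → 57,120 zł

Excess of book-profits minimum tax over general income tax: 148,920 zł − 57,120 zł = 91,800 zł.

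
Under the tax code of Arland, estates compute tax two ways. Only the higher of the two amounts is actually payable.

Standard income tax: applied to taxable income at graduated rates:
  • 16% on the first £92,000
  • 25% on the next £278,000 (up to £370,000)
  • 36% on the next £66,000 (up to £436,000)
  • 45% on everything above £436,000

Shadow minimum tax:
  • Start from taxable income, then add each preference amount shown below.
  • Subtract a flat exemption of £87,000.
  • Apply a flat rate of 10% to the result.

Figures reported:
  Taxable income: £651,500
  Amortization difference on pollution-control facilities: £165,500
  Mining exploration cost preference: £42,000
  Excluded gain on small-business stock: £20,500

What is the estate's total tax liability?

£204,955

Standard income tax:
  £92,000 × 16% = £14,720
  £278,000 × 25% = £69,500
  £66,000 × 36% = £23,760
  £215,500 × 45% = £96,975
  → £204,955

Shadow minimum tax:
  Adjusted income: £651,500 + £165,500 + £42,000 + £20,500 = £879,500
  Less exemption £87,000 → base £792,500
  £792,500 × 10% = £79,250

£204,955 > £79,250, so the standard income tax governs.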